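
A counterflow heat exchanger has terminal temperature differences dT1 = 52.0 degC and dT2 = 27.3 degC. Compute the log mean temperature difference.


LMTD = (dT1 - dT2) / ln(dT1/dT2)
= (52.0 - 27.3) / ln(52.0 / 27.3) = 24.7 / 0.644357 = 38.33

38.33 degC


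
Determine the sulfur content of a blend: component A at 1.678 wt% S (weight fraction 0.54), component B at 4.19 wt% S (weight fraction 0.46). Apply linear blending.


Linear sulfur blending: S_blend = x1*S1 + x2*S2
Contribution 1: 0.54 * 1.678 = 0.90612 wt%
Contribution 2: 0.46 * 4.19 = 1.9274 wt%
S_blend = 0.90612 + 1.9274 = 2.83352

2.83352 wt%


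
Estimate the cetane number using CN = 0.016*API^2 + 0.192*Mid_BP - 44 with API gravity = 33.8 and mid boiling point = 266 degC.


CN = 0.016 * 33.8^2 + 0.192 * 266 - 44
CN = 18.27904 + 51.072 - 44 = 25.35104

25.35104


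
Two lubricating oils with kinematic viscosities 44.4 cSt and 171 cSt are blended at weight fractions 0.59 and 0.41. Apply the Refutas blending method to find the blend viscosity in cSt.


Refutas method: VBN_i = 14.534*ln(ln(visc_i + 0.8)) + 10.975, blended linearly by mass fraction; since VBN is linear in VBI_i = ln(ln(visc_i + 0.8)) and the fractions sum to 1, blend VBI directly: visc = exp(exp(VBI_blend)) - 0.8
VBI_1 = ln(ln(44.4 + 0.8)) = 1.33792
VBI_2 = ln(ln(171 + 0.8)) = 1.63828
VBI_blend = 0.59 * 1.33792 + 0.41 * 1.63828 = 1.46107
visc_blend = exp(exp(1.46107)) - 0.8 = 73.68

73.68 cSt


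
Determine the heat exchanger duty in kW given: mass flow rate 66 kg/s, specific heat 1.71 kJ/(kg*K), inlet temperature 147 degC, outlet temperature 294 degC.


Q = m_dot * cp * delta_T
delta_T = 294 - 147 = 147 K
Q = 66 * 1.71 * 147
= 112.86 * 147
= 16590.42 kW

16590.42 kW


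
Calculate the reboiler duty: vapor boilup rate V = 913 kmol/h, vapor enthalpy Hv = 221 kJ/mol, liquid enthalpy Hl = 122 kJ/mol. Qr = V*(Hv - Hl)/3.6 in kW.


Qr = 913 * (221 - 122) / 3.6 = 913 * 99 / 3.6 = 25110

25110 kW


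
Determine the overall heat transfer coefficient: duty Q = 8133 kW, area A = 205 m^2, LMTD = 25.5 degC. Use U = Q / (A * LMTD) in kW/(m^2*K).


From Q = U*A*LMTD, U = Q / (A * LMTD)
U = 8133 / (205 * 25.5) = 8133 / 5227.5 = 1.556

1.556 kW/(m^2*K)


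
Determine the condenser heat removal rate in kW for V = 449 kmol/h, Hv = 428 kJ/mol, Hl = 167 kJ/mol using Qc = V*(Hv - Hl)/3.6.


Qc = 449 * (428 - 167) / 3.6 = 449 * 261 / 3.6 = 32550

32550 kW


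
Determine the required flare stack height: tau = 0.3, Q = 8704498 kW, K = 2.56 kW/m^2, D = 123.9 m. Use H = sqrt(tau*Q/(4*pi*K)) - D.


tau*Q/(4*pi*K) = 0.3 * 8704498 / (4 * pi * 2.56) = 81173.7
sqrt(81173.7) = 284.91
H = 284.91 - 123.9 = 161.0

161.0 m


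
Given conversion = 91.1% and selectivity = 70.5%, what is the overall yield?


Overall yield = conversion (%) * selectivity (%) / 100
Conversion = 91.1%, Selectivity = 70.5%
Y = 91.1 * 70.5 / 100
= 64.2255 %

64.2255 %


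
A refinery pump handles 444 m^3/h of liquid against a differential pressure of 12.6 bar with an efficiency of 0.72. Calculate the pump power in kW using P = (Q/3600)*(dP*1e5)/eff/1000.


Q = 444 / 3600 = 0.123333 m^3/s
P = 0.123333 * (12.6 * 1e5) / 0.72 / 1000 = 215.8

215.8 kW


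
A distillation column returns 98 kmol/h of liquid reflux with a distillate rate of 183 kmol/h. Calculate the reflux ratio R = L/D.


Reflux ratio definition: R = L / D (liquid returned / distillate withdrawn)
L = 98 kmol/h, D = 183 kmol/h
R = 98 / 183 = 0.5355

0.5355


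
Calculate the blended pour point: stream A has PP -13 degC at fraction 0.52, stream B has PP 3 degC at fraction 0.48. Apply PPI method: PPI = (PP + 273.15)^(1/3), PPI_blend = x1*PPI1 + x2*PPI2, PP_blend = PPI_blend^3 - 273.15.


PPI_1 = (-13 + 273.15)^(1/3) = 6.383731
PPI_2 = (3 + 273.15)^(1/3) = 6.512009
PPI_blend = 0.52 * 6.383731 + 0.48 * 6.512009 = 6.445304
PP_blend = 6.445304^3 - 273.15 = 267.7505 - 273.15 = -5.4

-5.4 degC


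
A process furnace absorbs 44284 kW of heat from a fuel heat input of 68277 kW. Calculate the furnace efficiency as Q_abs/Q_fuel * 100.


Furnace efficiency = Q_absorbed / Q_fuel * 100
= 44284 / 68277 * 100 = 64.86

64.86 %


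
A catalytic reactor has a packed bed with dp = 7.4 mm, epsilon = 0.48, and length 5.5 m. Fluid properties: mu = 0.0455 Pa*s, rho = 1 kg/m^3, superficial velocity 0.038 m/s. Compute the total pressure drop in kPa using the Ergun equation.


dp = 7.4 mm = 0.0074 m
Viscous term = 150*0.0455*0.038*(1-0.48)^2 / (0.0074^2*0.48^3) = 11579.9
Inertial term = 1.75*1*0.038^2*(1-0.48) / (0.0074*0.48^3) = 1.60566
dP/L = 11579.9 + 1.60566 = 11581.5 Pa/m
dP = 11581.5 * 5.5 / 1000 = 63.70 kPa

63.70 kPa


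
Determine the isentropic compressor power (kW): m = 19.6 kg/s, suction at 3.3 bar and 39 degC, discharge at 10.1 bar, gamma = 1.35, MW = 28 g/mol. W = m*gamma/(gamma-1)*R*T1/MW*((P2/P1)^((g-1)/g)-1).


Isentropic work: W = m*(gamma/(gamma-1))*(R*T1/MW)*((P2/P1)^((gamma-1)/gamma) - 1)
T1 = 39 + 273.15 = 312.15 K
Pressure ratio = 10.1 / 3.3 = 3.06061
Exponent = (1.35 - 1)/1.35 = 0.259259
(P2/P1)^exp - 1 = 3.06061^0.259259 - 1 = 0.336442
W = 19.6 * 1.35 / 0.35 * 8.314 * 312.15 / 28 * 0.336442 = 2357

2357 kW


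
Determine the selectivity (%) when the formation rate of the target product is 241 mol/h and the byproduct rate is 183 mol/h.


Selectivity = desired / (desired + undesired) * 100
Total products = 241 + 183 = 424 mol/h
S = 241 / 424 * 100
= 0.5684 * 100
= 56.84 %

56.84 %


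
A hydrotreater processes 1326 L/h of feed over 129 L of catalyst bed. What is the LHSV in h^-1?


LHSV = volumetric feed rate / catalyst volume
= 1326 L/h / 129 L
= 10.28 h^-1

10.28 h^-1


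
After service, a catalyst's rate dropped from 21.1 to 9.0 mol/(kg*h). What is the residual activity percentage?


Activity (%) = (rate_used / rate_fresh) * 100
rate_used = 9.0, rate_fresh = 21.1
= (9.0 / 21.1) * 100
= 0.4265 * 100 = 42.65

42.65 %


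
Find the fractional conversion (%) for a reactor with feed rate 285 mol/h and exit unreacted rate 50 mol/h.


X = (F_in - F_out) / F_in * 100
Moles reacted = 285 - 50 = 235
X = 235 / 285 * 100
= 0.8246 * 100
= 82.46 %

82.46 %


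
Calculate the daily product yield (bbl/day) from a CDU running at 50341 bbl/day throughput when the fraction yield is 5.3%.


Crude throughput = 50341 bbl/day
Fraction yield = 5.3%
yield = throughput * fraction / 100
yield = 50341 * 5.3 / 100 = 2668.073

2668.073 bbl/day


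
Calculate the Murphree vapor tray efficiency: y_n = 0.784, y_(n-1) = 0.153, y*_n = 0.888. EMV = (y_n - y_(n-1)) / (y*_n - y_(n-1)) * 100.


Murphree vapor efficiency: EMV = (y_n - y_(n-1)) / (y*_n - y_(n-1)) * 100
EMV = (0.784 - 0.153) / (0.888 - 0.153) * 100 = 0.631 / 0.735 * 100 = 85.85

85.85 %


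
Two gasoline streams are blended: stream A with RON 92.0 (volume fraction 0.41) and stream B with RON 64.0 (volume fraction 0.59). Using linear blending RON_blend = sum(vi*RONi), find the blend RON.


Linear blending: RON_blend = sum(vi * RONi)
Contribution 1: 0.41 * 92.0 = 37.72
Contribution 2: 0.59 * 64.0 = 37.76
RON_blend = 37.72 + 37.76 = 75.48

75.48


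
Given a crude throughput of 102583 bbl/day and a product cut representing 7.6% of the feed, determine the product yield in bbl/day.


Crude throughput = 102583 bbl/day
Fraction yield = 7.6%
yield = throughput * fraction / 100
yield = 102583 * 7.6 / 100 = 7796.308

7796.308 bbl/day


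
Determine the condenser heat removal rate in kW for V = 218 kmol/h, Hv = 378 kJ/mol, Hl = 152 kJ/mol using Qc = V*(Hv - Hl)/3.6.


Qc = 218 * (378 - 152) / 3.6 = 218 * 226 / 3.6 = 13690

13690 kW


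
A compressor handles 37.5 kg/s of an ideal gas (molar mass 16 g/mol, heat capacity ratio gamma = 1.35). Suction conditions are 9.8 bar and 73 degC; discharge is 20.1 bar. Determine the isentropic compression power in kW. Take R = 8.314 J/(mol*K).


Isentropic work: W = m*(gamma/(gamma-1))*(R*T1/MW)*((P2/P1)^((gamma-1)/gamma) - 1)
T1 = 73 + 273.15 = 346.15 K
Pressure ratio = 20.1 / 9.8 = 2.05102
Exponent = (1.35 - 1)/1.35 = 0.259259
(P2/P1)^exp - 1 = 2.05102^0.259259 - 1 = 0.204706
W = 37.5 * 1.35 / 0.35 * 8.314 * 346.15 / 16 * 0.204706 = 5326

5326 kW


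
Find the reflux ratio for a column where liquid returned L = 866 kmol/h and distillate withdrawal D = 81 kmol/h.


Reflux ratio definition: R = L / D (liquid returned / distillate withdrawn)
L = 866 kmol/h, D = 81 kmol/h
R = 866 / 81 = 10.69

10.69


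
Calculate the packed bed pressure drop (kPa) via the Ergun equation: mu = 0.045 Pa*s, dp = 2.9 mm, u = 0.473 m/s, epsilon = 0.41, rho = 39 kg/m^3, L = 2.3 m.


dp = 2.9 mm = 0.0029 m
Viscous term = 150*0.045*0.473*(1-0.41)^2 / (0.0029^2*0.41^3) = 1917440
Inertial term = 1.75*39*0.473^2*(1-0.41) / (0.0029*0.41^3) = 45074.1
dP/L = 1917440 + 45074.1 = 1962510 Pa/m
dP = 1962510 * 2.3 / 1000 = 4514 kPa

4514 kPa


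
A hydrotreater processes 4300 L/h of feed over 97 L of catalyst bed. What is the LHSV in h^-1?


LHSV = volumetric feed rate / catalyst volume
= 4300 L/h / 97 L
= 44.33 h^-1

44.33 h^-1


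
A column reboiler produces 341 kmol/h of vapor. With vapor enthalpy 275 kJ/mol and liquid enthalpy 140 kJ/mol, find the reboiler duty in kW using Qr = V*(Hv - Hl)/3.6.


Qr = 341 * (275 - 140) / 3.6 = 341 * 135 / 3.6 = 12790

12790 kW


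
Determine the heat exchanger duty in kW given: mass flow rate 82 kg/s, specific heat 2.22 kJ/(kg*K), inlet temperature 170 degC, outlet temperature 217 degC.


Q = m_dot * cp * delta_T
delta_T = 217 - 170 = 47 K
Q = 82 * 2.22 * 47
= 182.04 * 47
= 8555.88 kW

8555.88 kW


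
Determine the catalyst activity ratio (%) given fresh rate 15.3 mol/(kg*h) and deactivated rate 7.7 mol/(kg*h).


Activity (%) = (rate_used / rate_fresh) * 100
rate_used = 7.7, rate_fresh = 15.3
= (7.7 / 15.3) * 100
= 0.5033 * 100 = 50.33

50.33 %


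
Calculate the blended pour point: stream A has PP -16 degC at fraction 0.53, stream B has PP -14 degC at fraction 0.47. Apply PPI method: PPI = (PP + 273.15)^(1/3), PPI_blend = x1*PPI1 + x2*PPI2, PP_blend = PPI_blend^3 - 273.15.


PPI_1 = (-16 + 273.15)^(1/3) = 6.359098
PPI_2 = (-14 + 273.15)^(1/3) = 6.375541
PPI_blend = 0.53 * 6.359098 + 0.47 * 6.375541 = 6.366826
PP_blend = 6.366826^3 - 273.15 = 258.0887 - 273.15 = -15.06

-15.06 degC


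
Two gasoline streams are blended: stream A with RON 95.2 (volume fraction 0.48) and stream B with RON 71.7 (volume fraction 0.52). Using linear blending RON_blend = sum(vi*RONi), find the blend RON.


Linear blending: RON_blend = sum(vi * RONi)
Contribution 1: 0.48 * 95.2 = 45.696
Contribution 2: 0.52 * 71.7 = 37.284
RON_blend = 45.696 + 37.284 = 82.98

82.98


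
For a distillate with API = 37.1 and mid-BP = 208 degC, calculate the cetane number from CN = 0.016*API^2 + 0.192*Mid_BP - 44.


CN = 0.016 * 37.1^2 + 0.192 * 208 - 44
CN = 22.02256 + 39.936 - 44 = 17.95856

17.95856


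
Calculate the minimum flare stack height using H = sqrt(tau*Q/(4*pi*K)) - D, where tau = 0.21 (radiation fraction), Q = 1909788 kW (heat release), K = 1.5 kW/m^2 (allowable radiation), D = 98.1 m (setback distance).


tau*Q/(4*pi*K) = 0.21 * 1909788 / (4 * pi * 1.5) = 21276.7
sqrt(21276.7) = 145.865
H = 145.865 - 98.1 = 47.77

47.77 m


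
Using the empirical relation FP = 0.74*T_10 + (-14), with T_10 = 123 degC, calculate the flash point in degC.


FP = 0.74 * 123 + (-14) = 77.02

77.02 degC


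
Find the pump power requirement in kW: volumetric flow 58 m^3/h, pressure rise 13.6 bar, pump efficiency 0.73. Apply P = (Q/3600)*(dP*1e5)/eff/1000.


Q = 58 / 3600 = 0.0161111 m^3/s
P = 0.0161111 * (13.6 * 1e5) / 0.73 / 1000 = 30.02

30.02 kW


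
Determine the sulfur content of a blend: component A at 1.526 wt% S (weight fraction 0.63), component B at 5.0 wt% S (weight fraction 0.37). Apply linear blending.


Linear sulfur blending: S_blend = x1*S1 + x2*S2
Contribution 1: 0.63 * 1.526 = 0.96138 wt%
Contribution 2: 0.37 * 5.0 = 1.85 wt%
S_blend = 0.96138 + 1.85 = 2.81138

2.81138 wt%


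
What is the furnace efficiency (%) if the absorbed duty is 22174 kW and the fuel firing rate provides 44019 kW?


Furnace efficiency = Q_absorbed / Q_fuel * 100
= 22174 / 44019 * 100 = 50.37

50.37 %


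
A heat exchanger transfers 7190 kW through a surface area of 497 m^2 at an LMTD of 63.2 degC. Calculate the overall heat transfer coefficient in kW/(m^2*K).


From Q = U*A*LMTD, U = Q / (A * LMTD)
U = 7190 / (497 * 63.2) = 7190 / 31410.4 = 0.2289

0.2289 kW/(m^2*K)


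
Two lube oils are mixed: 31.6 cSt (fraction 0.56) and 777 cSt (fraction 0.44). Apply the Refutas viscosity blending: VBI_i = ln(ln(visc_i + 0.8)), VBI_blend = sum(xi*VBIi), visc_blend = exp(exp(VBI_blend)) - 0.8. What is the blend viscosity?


Refutas method: VBN_i = 14.534*ln(ln(visc_i + 0.8)) + 10.975, blended linearly by mass fraction; since VBN is linear in VBI_i = ln(ln(visc_i + 0.8)) and the fractions sum to 1, blend VBI directly: visc = exp(exp(VBI_blend)) - 0.8
VBI_1 = ln(ln(31.6 + 0.8)) = 1.2465
VBI_2 = ln(ln(777 + 0.8)) = 1.89559
VBI_blend = 0.56 * 1.2465 + 0.44 * 1.89559 = 1.5321
visc_blend = exp(exp(1.5321)) - 0.8 = 101.5

101.5 cSt


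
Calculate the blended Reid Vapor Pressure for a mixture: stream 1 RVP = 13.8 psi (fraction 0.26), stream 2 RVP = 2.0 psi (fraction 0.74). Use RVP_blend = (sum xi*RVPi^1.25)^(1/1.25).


Chevron index: RVP_blend = (sum xi*RVPi^1.25)^(1/1.25)
RVP^1.25 terms: 0.26 * 13.8^1.25 + 0.74 * 2.0^1.25 = 8.6755
RVP_blend = 8.6755^(1/1.25) = 5.632

5.632 psi


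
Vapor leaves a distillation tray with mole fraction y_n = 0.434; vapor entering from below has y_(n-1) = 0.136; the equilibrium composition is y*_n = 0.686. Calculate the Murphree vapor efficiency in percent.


Murphree vapor efficiency: EMV = (y_n - y_(n-1)) / (y*_n - y_(n-1)) * 100
EMV = (0.434 - 0.136) / (0.686 - 0.136) * 100 = 0.298 / 0.55 * 100 = 54.18

54.18 %


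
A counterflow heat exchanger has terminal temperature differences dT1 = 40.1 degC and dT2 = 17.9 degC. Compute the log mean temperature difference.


LMTD = (dT1 - dT2) / ln(dT1/dT2)
= (40.1 - 17.9) / ln(40.1 / 17.9) = 22.2 / 0.806576 = 27.52

27.52 degC


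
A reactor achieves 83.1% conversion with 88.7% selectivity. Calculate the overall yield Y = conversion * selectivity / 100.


Overall yield = conversion (%) * selectivity (%) / 100
Conversion = 83.1%, Selectivity = 88.7%
Y = 83.1 * 88.7 / 100
= 73.7097 %

73.7097 %


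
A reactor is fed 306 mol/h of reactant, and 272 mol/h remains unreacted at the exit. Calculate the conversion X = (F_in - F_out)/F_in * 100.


X = (F_in - F_out) / F_in * 100
Moles reacted = 306 - 272 = 34
X = 34 / 306 * 100
= 0.1111 * 100
= 11.11 %

11.11 %


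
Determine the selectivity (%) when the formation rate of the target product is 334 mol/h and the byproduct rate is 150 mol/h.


Selectivity = desired / (desired + undesired) * 100
Total products = 334 + 150 = 484 mol/h
S = 334 / 484 * 100
= 0.6901 * 100
= 69.01 %

69.01 %


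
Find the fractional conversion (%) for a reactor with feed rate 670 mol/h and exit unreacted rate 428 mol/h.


X = (F_in - F_out) / F_in * 100
Moles reacted = 670 - 428 = 242
X = 242 / 670 * 100
= 0.3612 * 100
= 36.12 %

36.12 %


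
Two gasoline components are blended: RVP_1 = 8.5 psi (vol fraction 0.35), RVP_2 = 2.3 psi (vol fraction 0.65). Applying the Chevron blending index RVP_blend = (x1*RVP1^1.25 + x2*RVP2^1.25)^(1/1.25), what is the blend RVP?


Chevron index: RVP_blend = (sum xi*RVPi^1.25)^(1/1.25)
RVP^1.25 terms: 0.35 * 8.5^1.25 + 0.65 * 2.3^1.25 = 6.92082
RVP_blend = 6.92082^(1/1.25) = 4.700

4.700 psi


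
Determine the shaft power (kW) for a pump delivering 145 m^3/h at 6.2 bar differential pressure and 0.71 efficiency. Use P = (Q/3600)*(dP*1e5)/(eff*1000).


Q = 145 / 3600 = 0.0402778 m^3/s
P = 0.0402778 * (6.2 * 1e5) / 0.71 / 1000 = 35.17

35.17 kW


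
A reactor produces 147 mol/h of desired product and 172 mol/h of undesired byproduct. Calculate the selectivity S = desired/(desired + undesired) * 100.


Selectivity = desired / (desired + undesired) * 100
Total products = 147 + 172 = 319 mol/h
S = 147 / 319 * 100
= 0.4608 * 100
= 46.08 %

46.08 %


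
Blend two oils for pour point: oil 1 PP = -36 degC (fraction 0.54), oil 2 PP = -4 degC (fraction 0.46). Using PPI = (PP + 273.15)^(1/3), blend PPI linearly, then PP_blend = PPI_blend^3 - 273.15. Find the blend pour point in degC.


PPI_1 = (-36 + 273.15)^(1/3) = 6.189768
PPI_2 = (-4 + 273.15)^(1/3) = 6.456514
PPI_blend = 0.54 * 6.189768 + 0.46 * 6.456514 = 6.312471
PP_blend = 6.312471^3 - 273.15 = 251.5349 - 273.15 = -21.62

-21.62 degC


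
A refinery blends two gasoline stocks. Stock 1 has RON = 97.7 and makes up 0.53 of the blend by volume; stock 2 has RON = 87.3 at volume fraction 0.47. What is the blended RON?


Linear blending: RON_blend = sum(vi * RONi)
Contribution 1: 0.53 * 97.7 = 51.781
Contribution 2: 0.47 * 87.3 = 41.031
RON_blend = 51.781 + 41.031 = 92.812

92.812


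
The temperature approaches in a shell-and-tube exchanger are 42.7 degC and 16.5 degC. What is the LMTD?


LMTD = (dT1 - dT2) / ln(dT1/dT2)
= (42.7 - 16.5) / ln(42.7 / 16.5) = 26.2 / 0.950839 = 27.55

27.55 degC


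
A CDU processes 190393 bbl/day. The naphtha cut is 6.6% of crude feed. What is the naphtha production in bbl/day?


Crude throughput = 190393 bbl/day
Fraction yield = 6.6%
yield = throughput * fraction / 100
yield = 190393 * 6.6 / 100 = 12565.938

12565.938 bbl/day


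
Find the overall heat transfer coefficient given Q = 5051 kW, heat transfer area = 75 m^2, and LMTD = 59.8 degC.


From Q = U*A*LMTD, U = Q / (A * LMTD)
U = 5051 / (75 * 59.8) = 5051 / 4485 = 1.126

1.126 kW/(m^2*K)


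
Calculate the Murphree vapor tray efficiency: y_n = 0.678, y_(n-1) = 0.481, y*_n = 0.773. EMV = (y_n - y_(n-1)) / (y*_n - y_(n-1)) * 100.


Murphree vapor efficiency: EMV = (y_n - y_(n-1)) / (y*_n - y_(n-1)) * 100
EMV = (0.678 - 0.481) / (0.773 - 0.481) * 100 = 0.197 / 0.292 * 100 = 67.47

67.47 %


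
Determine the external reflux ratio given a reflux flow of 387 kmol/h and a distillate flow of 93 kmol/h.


Reflux ratio definition: R = L / D (liquid returned / distillate withdrawn)
L = 387 kmol/h, D = 93 kmol/h
R = 387 / 93 = 4.161

4.161


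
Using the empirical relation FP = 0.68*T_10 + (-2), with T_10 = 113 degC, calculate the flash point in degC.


FP = 0.68 * 113 + (-2) = 74.84

74.84 degC


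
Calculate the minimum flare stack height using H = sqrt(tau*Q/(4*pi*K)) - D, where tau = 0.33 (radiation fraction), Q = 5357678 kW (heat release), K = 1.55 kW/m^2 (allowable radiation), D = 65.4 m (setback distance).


tau*Q/(4*pi*K) = 0.33 * 5357678 / (4 * pi * 1.55) = 90771.4
sqrt(90771.4) = 301.283
H = 301.283 - 65.4 = 235.9

235.9 m


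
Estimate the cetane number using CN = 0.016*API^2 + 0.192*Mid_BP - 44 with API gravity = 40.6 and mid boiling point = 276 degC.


CN = 0.016 * 40.6^2 + 0.192 * 276 - 44
CN = 26.37376 + 52.992 - 44 = 35.36576

35.36576


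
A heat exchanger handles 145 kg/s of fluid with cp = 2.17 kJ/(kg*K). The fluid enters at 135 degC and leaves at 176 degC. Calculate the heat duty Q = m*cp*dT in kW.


Q = m_dot * cp * delta_T
delta_T = 176 - 135 = 41 K
Q = 145 * 2.17 * 41
= 314.65 * 41
= 12900.65 kW

12900.65 kW


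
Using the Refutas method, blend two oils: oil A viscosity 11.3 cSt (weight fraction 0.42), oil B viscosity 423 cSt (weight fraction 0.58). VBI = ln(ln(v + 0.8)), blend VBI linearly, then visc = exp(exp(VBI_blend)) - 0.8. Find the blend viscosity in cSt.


Refutas method: VBN_i = 14.534*ln(ln(visc_i + 0.8)) + 10.975, blended linearly by mass fraction; since VBN is linear in VBI_i = ln(ln(visc_i + 0.8)) and the fractions sum to 1, blend VBI directly: visc = exp(exp(VBI_blend)) - 0.8
VBI_1 = ln(ln(11.3 + 0.8)) = 0.913569
VBI_2 = ln(ln(423 + 0.8)) = 1.79994
VBI_blend = 0.42 * 0.913569 + 0.58 * 1.79994 = 1.42766
visc_blend = exp(exp(1.42766)) - 0.8 = 63.85

63.85 cSt


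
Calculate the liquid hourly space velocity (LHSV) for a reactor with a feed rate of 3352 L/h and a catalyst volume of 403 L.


LHSV = volumetric feed rate / catalyst volume
= 3352 L/h / 403 L
= 8.318 h^-1

8.318 h^-1


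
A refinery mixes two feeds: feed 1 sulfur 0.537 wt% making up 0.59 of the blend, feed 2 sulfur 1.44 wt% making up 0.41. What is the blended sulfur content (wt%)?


Linear sulfur blending: S_blend = x1*S1 + x2*S2
Contribution 1: 0.59 * 0.537 = 0.31683 wt%
Contribution 2: 0.41 * 1.44 = 0.5904 wt%
S_blend = 0.31683 + 0.5904 = 0.90723

0.90723 wt%


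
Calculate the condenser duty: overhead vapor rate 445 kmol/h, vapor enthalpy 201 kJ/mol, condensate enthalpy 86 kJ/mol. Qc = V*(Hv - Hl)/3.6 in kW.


Qc = 445 * (201 - 86) / 3.6 = 445 * 115 / 3.6 = 14220

14220 kW


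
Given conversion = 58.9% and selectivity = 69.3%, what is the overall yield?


Overall yield = conversion (%) * selectivity (%) / 100
Conversion = 58.9%, Selectivity = 69.3%
Y = 58.9 * 69.3 / 100
= 40.8177 %

40.8177 %


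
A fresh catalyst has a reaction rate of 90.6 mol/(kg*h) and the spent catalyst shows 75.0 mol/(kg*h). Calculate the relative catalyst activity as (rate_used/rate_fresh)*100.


Activity (%) = (rate_used / rate_fresh) * 100
rate_used = 75.0, rate_fresh = 90.6
= (75.0 / 90.6) * 100
= 0.8278 * 100 = 82.78

82.78 %


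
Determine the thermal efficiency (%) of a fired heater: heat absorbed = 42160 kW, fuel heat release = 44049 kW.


Furnace efficiency = Q_absorbed / Q_fuel * 100
= 42160 / 44049 * 100 = 95.71

95.71 %


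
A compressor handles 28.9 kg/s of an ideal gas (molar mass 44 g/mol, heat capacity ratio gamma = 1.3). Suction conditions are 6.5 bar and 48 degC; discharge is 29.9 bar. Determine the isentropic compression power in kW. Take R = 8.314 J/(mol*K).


Isentropic work: W = m*(gamma/(gamma-1))*(R*T1/MW)*((P2/P1)^((gamma-1)/gamma) - 1)
T1 = 48 + 273.15 = 321.15 K
Pressure ratio = 29.9 / 6.5 = 4.6
Exponent = (1.3 - 1)/1.3 = 0.230769
(P2/P1)^exp - 1 = 4.6^0.230769 - 1 = 0.422145
W = 28.9 * 1.3 / 0.3 * 8.314 * 321.15 / 44 * 0.422145 = 3208

3208 kW


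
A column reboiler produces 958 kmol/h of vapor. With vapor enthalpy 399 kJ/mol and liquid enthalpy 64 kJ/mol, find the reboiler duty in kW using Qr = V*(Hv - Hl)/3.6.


Qr = 958 * (399 - 64) / 3.6 = 958 * 335 / 3.6 = 89150

89150 kW


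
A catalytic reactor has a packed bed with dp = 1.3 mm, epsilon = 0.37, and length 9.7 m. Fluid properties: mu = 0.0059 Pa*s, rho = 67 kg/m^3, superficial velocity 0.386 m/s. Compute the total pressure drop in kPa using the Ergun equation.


dp = 1.3 mm = 0.0013 m
Viscous term = 150*0.0059*0.386*(1-0.37)^2 / (0.0013^2*0.37^3) = 1583870
Inertial term = 1.75*67*0.386^2*(1-0.37) / (0.0013*0.37^3) = 167140
dP/L = 1583870 + 167140 = 1751010 Pa/m
dP = 1751010 * 9.7 / 1000 = 16980 kPa

16980 kPa


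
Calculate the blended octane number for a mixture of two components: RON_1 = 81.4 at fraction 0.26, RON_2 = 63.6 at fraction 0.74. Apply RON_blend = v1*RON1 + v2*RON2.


Linear blending: RON_blend = sum(vi * RONi)
Contribution 1: 0.26 * 81.4 = 21.164
Contribution 2: 0.74 * 63.6 = 47.064
RON_blend = 21.164 + 47.064 = 68.228

68.228


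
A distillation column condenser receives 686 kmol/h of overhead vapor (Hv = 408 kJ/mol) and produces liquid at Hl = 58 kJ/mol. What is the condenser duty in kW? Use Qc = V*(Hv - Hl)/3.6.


Qc = 686 * (408 - 58) / 3.6 = 686 * 350 / 3.6 = 66690

66690 kW


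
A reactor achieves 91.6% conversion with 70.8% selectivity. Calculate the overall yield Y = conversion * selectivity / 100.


Overall yield = conversion (%) * selectivity (%) / 100
Conversion = 91.6%, Selectivity = 70.8%
Y = 91.6 * 70.8 / 100
= 64.8528 %

64.8528 %


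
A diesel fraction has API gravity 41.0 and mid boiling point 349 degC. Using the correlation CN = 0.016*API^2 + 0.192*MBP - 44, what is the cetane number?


CN = 0.016 * 41.0^2 + 0.192 * 349 - 44
CN = 26.896 + 67.008 - 44 = 49.904

49.904


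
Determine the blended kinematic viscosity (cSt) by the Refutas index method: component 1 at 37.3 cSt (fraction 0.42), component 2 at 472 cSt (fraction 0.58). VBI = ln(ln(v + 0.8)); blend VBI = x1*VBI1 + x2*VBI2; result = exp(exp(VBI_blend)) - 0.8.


Refutas method: VBN_i = 14.534*ln(ln(visc_i + 0.8)) + 10.975, blended linearly by mass fraction; since VBN is linear in VBI_i = ln(ln(visc_i + 0.8)) and the fractions sum to 1, blend VBI directly: visc = exp(exp(VBI_blend)) - 0.8
VBI_1 = ln(ln(37.3 + 0.8)) = 1.29204
VBI_2 = ln(ln(472 + 0.8)) = 1.81786
VBI_blend = 0.42 * 1.29204 + 0.58 * 1.81786 = 1.59702
visc_blend = exp(exp(1.59702)) - 0.8 = 138.7

138.7 cSt


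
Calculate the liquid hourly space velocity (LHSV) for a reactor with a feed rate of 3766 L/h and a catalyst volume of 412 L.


LHSV = volumetric feed rate / catalyst volume
= 3766 L/h / 412 L
= 9.141 h^-1

9.141 h^-1


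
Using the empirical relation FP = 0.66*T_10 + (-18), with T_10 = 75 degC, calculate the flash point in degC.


FP = 0.66 * 75 + (-18) = 31.5

31.5 degC


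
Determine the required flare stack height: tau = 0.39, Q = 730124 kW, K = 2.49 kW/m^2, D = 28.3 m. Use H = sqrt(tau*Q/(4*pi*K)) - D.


tau*Q/(4*pi*K) = 0.39 * 730124 / (4 * pi * 2.49) = 9100.22
sqrt(9100.22) = 95.3951
H = 95.3951 - 28.3 = 67.10

67.10 m


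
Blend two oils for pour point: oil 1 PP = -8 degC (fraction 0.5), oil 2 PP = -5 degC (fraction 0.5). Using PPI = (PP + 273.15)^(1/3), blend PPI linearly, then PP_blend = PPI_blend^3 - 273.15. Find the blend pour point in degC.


PPI_1 = (-8 + 273.15)^(1/3) = 6.42437
PPI_2 = (-5 + 273.15)^(1/3) = 6.448508
PPI_blend = 0.5 * 6.42437 + 0.5 * 6.448508 = 6.436439
PP_blend = 6.436439^3 - 273.15 = 266.6472 - 273.15 = -6.5

-6.5 degC


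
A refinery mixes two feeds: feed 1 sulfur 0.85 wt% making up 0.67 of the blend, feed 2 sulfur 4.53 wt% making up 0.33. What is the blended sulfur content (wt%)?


Linear sulfur blending: S_blend = x1*S1 + x2*S2
Contribution 1: 0.67 * 0.85 = 0.5695 wt%
Contribution 2: 0.33 * 4.53 = 1.4949 wt%
S_blend = 0.5695 + 1.4949 = 2.0644

2.0644 wt%


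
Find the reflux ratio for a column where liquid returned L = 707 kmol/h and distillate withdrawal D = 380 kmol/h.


Reflux ratio definition: R = L / D (liquid returned / distillate withdrawn)
L = 707 kmol/h, D = 380 kmol/h
R = 707 / 380 = 1.861

1.861


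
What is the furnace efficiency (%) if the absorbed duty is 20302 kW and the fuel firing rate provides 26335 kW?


Furnace efficiency = Q_absorbed / Q_fuel * 100
= 20302 / 26335 * 100 = 77.09

77.09 %


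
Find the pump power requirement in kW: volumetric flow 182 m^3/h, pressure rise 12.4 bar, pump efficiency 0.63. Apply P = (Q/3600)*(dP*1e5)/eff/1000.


Q = 182 / 3600 = 0.0505556 m^3/s
P = 0.0505556 * (12.4 * 1e5) / 0.63 / 1000 = 99.51

99.51 kW


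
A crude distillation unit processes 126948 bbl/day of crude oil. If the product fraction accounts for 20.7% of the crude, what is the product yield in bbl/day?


Crude throughput = 126948 bbl/day
Fraction yield = 20.7%
yield = throughput * fraction / 100
yield = 126948 * 20.7 / 100 = 26278.236

26278.236 bbl/day


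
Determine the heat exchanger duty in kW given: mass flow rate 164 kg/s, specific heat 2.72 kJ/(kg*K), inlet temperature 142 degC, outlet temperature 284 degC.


Q = m_dot * cp * delta_T
delta_T = 284 - 142 = 142 K
Q = 164 * 2.72 * 142
= 446.08 * 142
= 63343.36 kW

63343.36 kW


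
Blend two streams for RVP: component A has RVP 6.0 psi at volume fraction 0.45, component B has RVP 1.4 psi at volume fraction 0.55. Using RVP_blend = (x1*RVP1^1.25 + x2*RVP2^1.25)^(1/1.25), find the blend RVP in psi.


Chevron index: RVP_blend = (sum xi*RVPi^1.25)^(1/1.25)
RVP^1.25 terms: 0.45 * 6.0^1.25 + 0.55 * 1.4^1.25 = 5.0633
RVP_blend = 5.0633^(1/1.25) = 3.661

3.661 psi


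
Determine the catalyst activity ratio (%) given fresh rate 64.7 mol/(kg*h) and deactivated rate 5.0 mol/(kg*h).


Activity (%) = (rate_used / rate_fresh) * 100
rate_used = 5.0, rate_fresh = 64.7
= (5.0 / 64.7) * 100
= 0.07728 * 100 = 7.728

7.728 %


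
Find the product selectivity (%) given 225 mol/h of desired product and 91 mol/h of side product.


Selectivity = desired / (desired + undesired) * 100
Total products = 225 + 91 = 316 mol/h
S = 225 / 316 * 100
= 0.7120 * 100
= 71.20 %

71.20 %


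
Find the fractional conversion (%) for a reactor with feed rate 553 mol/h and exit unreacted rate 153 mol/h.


X = (F_in - F_out) / F_in * 100
Moles reacted = 553 - 153 = 400
X = 400 / 553 * 100
= 0.7233 * 100
= 72.33 %

72.33 %


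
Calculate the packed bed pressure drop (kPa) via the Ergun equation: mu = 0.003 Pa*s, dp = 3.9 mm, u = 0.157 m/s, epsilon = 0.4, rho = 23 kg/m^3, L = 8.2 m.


dp = 3.9 mm = 0.0039 m
Viscous term = 150*0.003*0.157*(1-0.4)^2 / (0.0039^2*0.4^3) = 26128
Inertial term = 1.75*23*0.157^2*(1-0.4) / (0.0039*0.4^3) = 2384.91
dP/L = 26128 + 2384.91 = 28512.9 Pa/m
dP = 28512.9 * 8.2 / 1000 = 233.8 kPa

233.8 kPa


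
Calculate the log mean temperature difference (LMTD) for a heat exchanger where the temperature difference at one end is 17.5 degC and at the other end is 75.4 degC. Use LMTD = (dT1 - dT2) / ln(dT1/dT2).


LMTD = (dT1 - dT2) / ln(dT1/dT2)
= (17.5 - 75.4) / ln(17.5 / 75.4) = -57.9 / -1.46061 = 39.64

39.64 degC


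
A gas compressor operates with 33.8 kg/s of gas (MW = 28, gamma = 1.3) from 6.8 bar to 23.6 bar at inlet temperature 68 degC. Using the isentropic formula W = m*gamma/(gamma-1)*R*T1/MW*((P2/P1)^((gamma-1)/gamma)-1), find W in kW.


Isentropic work: W = m*(gamma/(gamma-1))*(R*T1/MW)*((P2/P1)^((gamma-1)/gamma) - 1)
T1 = 68 + 273.15 = 341.15 K
Pressure ratio = 23.6 / 6.8 = 3.47059
Exponent = (1.3 - 1)/1.3 = 0.230769
(P2/P1)^exp - 1 = 3.47059^0.230769 - 1 = 0.332626
W = 33.8 * 1.3 / 0.3 * 8.314 * 341.15 / 28 * 0.332626 = 4935

4935 kW


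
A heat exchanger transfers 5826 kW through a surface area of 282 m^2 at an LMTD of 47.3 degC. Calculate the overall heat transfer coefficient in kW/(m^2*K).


From Q = U*A*LMTD, U = Q / (A * LMTD)
U = 5826 / (282 * 47.3) = 5826 / 13338.6 = 0.4368

0.4368 kW/(m^2*K)


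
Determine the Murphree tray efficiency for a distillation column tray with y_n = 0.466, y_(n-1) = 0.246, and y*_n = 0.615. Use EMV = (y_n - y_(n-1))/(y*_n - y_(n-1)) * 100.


Murphree vapor efficiency: EMV = (y_n - y_(n-1)) / (y*_n - y_(n-1)) * 100
EMV = (0.466 - 0.246) / (0.615 - 0.246) * 100 = 0.22 / 0.369 * 100 = 59.62

59.62 %


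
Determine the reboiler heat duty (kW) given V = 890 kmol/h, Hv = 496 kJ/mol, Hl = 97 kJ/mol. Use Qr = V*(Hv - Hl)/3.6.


Qr = 890 * (496 - 97) / 3.6 = 890 * 399 / 3.6 = 98640

98640 kW


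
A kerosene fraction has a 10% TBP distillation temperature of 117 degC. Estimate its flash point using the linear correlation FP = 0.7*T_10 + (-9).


FP = 0.7 * 117 + (-9) = 72.9

72.9 degC


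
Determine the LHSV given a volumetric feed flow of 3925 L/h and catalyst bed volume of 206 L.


LHSV = volumetric feed rate / catalyst volume
= 3925 L/h / 206 L
= 19.05 h^-1

19.05 h^-1


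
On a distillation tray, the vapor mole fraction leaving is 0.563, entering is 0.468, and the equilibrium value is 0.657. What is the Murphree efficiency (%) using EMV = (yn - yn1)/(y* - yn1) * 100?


Murphree vapor efficiency: EMV = (y_n - y_(n-1)) / (y*_n - y_(n-1)) * 100
EMV = (0.563 - 0.468) / (0.657 - 0.468) * 100 = 0.095 / 0.189 * 100 = 50.26

50.26 %


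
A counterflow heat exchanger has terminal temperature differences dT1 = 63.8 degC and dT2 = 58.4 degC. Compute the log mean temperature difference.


LMTD = (dT1 - dT2) / ln(dT1/dT2)
= (63.8 - 58.4) / ln(63.8 / 58.4) = 5.4 / 0.0884373 = 61.06

61.06 degC


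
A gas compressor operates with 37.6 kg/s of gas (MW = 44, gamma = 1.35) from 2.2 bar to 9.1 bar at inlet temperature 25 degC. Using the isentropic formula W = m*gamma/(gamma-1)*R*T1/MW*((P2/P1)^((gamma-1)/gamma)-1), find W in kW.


Isentropic work: W = m*(gamma/(gamma-1))*(R*T1/MW)*((P2/P1)^((gamma-1)/gamma) - 1)
T1 = 25 + 273.15 = 298.15 K
Pressure ratio = 9.1 / 2.2 = 4.13636
Exponent = (1.35 - 1)/1.35 = 0.259259
(P2/P1)^exp - 1 = 4.13636^0.259259 - 1 = 0.444987
W = 37.6 * 1.35 / 0.35 * 8.314 * 298.15 / 44 * 0.444987 = 3636

3636 kW


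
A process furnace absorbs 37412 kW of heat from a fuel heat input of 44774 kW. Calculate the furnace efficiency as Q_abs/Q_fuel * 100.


Furnace efficiency = Q_absorbed / Q_fuel * 100
= 37412 / 44774 * 100 = 83.56

83.56 %


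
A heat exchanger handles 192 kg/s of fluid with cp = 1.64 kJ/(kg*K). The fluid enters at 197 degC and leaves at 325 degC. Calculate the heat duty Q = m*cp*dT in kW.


Q = m_dot * cp * delta_T
delta_T = 325 - 197 = 128 K
Q = 192 * 1.64 * 128
= 314.88 * 128
= 40304.64 kW

40304.64 kW


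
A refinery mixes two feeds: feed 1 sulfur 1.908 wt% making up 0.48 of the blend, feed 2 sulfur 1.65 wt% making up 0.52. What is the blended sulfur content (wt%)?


Linear sulfur blending: S_blend = x1*S1 + x2*S2
Contribution 1: 0.48 * 1.908 = 0.91584 wt%
Contribution 2: 0.52 * 1.65 = 0.858 wt%
S_blend = 0.91584 + 0.858 = 1.77384

1.77384 wt%


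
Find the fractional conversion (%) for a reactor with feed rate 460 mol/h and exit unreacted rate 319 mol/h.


X = (F_in - F_out) / F_in * 100
Moles reacted = 460 - 319 = 141
X = 141 / 460 * 100
= 0.3065 * 100
= 30.65 %

30.65 %


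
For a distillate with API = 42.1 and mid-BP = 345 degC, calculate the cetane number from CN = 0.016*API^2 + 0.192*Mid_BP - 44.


CN = 0.016 * 42.1^2 + 0.192 * 345 - 44
CN = 28.35856 + 66.24 - 44 = 50.59856

50.59856


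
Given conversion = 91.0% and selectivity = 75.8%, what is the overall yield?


Overall yield = conversion (%) * selectivity (%) / 100
Conversion = 91.0%, Selectivity = 75.8%
Y = 91.0 * 75.8 / 100
= 68.978 %

68.978 %


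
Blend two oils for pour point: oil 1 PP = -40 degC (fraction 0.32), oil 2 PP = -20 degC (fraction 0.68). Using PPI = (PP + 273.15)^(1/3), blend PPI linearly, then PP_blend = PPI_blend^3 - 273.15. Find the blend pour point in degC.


PPI_1 = (-40 + 273.15)^(1/3) = 6.15477
PPI_2 = (-20 + 273.15)^(1/3) = 6.325953
PPI_blend = 0.32 * 6.15477 + 0.68 * 6.325953 = 6.271174
PP_blend = 6.271174^3 - 273.15 = 246.6304 - 273.15 = -26.52

-26.52 degC


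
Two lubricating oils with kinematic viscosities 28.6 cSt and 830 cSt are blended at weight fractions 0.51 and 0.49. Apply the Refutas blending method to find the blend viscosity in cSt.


Refutas method: VBN_i = 14.534*ln(ln(visc_i + 0.8)) + 10.975, blended linearly by mass fraction; since VBN is linear in VBI_i = ln(ln(visc_i + 0.8)) and the fractions sum to 1, blend VBI directly: visc = exp(exp(VBI_blend)) - 0.8
VBI_1 = ln(ln(28.6 + 0.8)) = 1.21817
VBI_2 = ln(ln(830 + 0.8)) = 1.90544
VBI_blend = 0.51 * 1.21817 + 0.49 * 1.90544 = 1.55493
visc_blend = exp(exp(1.55493)) - 0.8 = 113.0

113.0 cSt


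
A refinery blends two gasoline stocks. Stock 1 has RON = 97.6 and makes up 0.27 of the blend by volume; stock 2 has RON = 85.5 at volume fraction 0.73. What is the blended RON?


Linear blending: RON_blend = sum(vi * RONi)
Contribution 1: 0.27 * 97.6 = 26.352
Contribution 2: 0.73 * 85.5 = 62.415
RON_blend = 26.352 + 62.415 = 88.767

88.767


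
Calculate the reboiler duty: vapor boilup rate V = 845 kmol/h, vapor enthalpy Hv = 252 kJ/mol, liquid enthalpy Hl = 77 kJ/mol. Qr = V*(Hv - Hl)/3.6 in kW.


Qr = 845 * (252 - 77) / 3.6 = 845 * 175 / 3.6 = 41080

41080 kW


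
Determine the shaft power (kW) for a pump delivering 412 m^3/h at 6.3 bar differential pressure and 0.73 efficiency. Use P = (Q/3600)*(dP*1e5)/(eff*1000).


Q = 412 / 3600 = 0.114444 m^3/s
P = 0.114444 * (6.3 * 1e5) / 0.73 / 1000 = 98.77

98.77 kW


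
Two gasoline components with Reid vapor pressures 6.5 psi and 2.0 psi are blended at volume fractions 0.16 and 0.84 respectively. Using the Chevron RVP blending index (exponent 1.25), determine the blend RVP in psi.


Chevron index: RVP_blend = (sum xi*RVPi^1.25)^(1/1.25)
RVP^1.25 terms: 0.16 * 6.5^1.25 + 0.84 * 2.0^1.25 = 3.65846
RVP_blend = 3.65846^(1/1.25) = 2.823

2.823 psi


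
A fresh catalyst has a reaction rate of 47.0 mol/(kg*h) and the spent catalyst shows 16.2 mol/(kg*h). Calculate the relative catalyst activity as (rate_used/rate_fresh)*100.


Activity (%) = (rate_used / rate_fresh) * 100
rate_used = 16.2, rate_fresh = 47.0
= (16.2 / 47.0) * 100
= 0.3447 * 100 = 34.47

34.47 %


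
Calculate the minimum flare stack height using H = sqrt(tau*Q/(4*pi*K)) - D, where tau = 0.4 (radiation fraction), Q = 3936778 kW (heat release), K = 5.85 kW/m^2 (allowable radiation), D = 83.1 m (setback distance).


tau*Q/(4*pi*K) = 0.4 * 3936778 / (4 * pi * 5.85) = 21420.8
sqrt(21420.8) = 146.358
H = 146.358 - 83.1 = 63.26

63.26 m


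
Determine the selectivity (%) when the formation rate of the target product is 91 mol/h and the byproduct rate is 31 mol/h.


Selectivity = desired / (desired + undesired) * 100
Total products = 91 + 31 = 122 mol/h
S = 91 / 122 * 100
= 0.7459 * 100
= 74.59 %

74.59 %


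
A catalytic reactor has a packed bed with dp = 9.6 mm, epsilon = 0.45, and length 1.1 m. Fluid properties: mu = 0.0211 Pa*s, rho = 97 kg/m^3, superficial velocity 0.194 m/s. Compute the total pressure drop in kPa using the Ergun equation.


dp = 9.6 mm = 0.0096 m
Viscous term = 150*0.0211*0.194*(1-0.45)^2 / (0.0096^2*0.45^3) = 22116.7
Inertial term = 1.75*97*0.194^2*(1-0.45) / (0.0096*0.45^3) = 4016.68
dP/L = 22116.7 + 4016.68 = 26133.4 Pa/m
dP = 26133.4 * 1.1 / 1000 = 28.75 kPa

28.75 kPa


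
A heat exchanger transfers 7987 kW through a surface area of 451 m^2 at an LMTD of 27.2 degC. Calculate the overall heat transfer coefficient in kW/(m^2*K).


From Q = U*A*LMTD, U = Q / (A * LMTD)
U = 7987 / (451 * 27.2) = 7987 / 12267.2 = 0.6511

0.6511 kW/(m^2*K)


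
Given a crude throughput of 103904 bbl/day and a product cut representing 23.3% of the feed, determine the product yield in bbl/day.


Crude throughput = 103904 bbl/day
Fraction yield = 23.3%
yield = throughput * fraction / 100
yield = 103904 * 23.3 / 100 = 24209.632

24209.632 bbl/day


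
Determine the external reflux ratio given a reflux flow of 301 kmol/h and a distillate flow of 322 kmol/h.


Reflux ratio definition: R = L / D (liquid returned / distillate withdrawn)
L = 301 kmol/h, D = 322 kmol/h
R = 301 / 322 = 0.9348

0.9348


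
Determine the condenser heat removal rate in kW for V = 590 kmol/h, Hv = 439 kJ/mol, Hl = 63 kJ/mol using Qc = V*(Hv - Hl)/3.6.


Qc = 590 * (439 - 63) / 3.6 = 590 * 376 / 3.6 = 61620

61620 kW


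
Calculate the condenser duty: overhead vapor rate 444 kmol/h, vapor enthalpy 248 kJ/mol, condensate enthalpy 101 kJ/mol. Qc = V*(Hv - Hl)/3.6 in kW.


Qc = 444 * (248 - 101) / 3.6 = 444 * 147 / 3.6 = 18130

18130 kW


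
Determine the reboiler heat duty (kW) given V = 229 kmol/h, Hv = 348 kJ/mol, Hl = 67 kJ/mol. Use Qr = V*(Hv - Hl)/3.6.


Qr = 229 * (348 - 67) / 3.6 = 229 * 281 / 3.6 = 17870

17870 kW


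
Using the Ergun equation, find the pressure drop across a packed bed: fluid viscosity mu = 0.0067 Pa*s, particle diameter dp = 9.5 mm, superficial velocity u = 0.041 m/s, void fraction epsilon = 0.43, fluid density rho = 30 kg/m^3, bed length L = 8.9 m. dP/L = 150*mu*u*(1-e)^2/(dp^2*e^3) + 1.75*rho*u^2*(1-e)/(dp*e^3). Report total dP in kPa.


dp = 9.5 mm = 0.0095 m
Viscous term = 150*0.0067*0.041*(1-0.43)^2 / (0.0095^2*0.43^3) = 1865.72
Inertial term = 1.75*30*0.041^2*(1-0.43) / (0.0095*0.43^3) = 66.5998
dP/L = 1865.72 + 66.5998 = 1932.32 Pa/m
dP = 1932.32 * 8.9 / 1000 = 17.20 kPa

17.20 kPa


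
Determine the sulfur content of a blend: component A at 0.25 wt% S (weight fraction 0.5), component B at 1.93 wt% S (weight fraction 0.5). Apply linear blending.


Linear sulfur blending: S_blend = x1*S1 + x2*S2
Contribution 1: 0.5 * 0.25 = 0.125 wt%
Contribution 2: 0.5 * 1.93 = 0.965 wt%
S_blend = 0.125 + 0.965 = 1.09

1.09 wt%
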